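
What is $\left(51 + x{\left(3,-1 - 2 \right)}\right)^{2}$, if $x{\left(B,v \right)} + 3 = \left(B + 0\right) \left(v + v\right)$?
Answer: $900$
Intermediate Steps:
$x{\left(B,v \right)} = -3 + 2 B v$ ($x{\left(B,v \right)} = -3 + \left(B + 0\right) \left(v + v\right) = -3 + B 2 v = -3 + 2 B v$)
$\left(51 + x{\left(3,-1 - 2 \right)}\right)^{2} = \left(51 + \left(-3 + 2 \cdot 3 \left(-1 - 2\right)\right)\right)^{2} = \left(51 + \left(-3 + 2 \cdot 3 \left(-3\right)\right)\right)^{2} = \left(51 - 21\right)^{2} = 30^{2} = 900$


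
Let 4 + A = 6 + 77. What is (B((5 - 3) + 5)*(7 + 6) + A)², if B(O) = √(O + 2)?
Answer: 13924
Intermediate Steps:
B(O) = √(2 + O)
A = 79 (A = -4 + (6 + 77) = -4 + 83 = 79)
(B((5 - 3) + 5)*(7 + 6) + A)² = (√(2 + ((5 - 3) + 5))*(7 + 6) + 79)² = (√(2 + (2 + 5))*13 + 79)² = (√(2 + 7)*13 + 79)² = (√9*13 + 79)² = (3*13 + 79)² = (39 + 79)² = 118² = 13924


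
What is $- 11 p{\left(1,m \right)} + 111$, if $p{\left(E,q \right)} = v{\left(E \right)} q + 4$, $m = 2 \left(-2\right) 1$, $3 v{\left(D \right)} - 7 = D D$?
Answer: $\frac{553}{3} \approx 184.33$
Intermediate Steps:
$v{\left(D \right)} = \frac{7}{3} + \frac{D^{2}}{3}$ ($v{\left(D \right)} = \frac{7}{3} + \frac{D D}{3} = \frac{7}{3} + \frac{D^{2}}{3}$)
$m = -4$ ($m = \left(-4\right) 1 = -4$)
$p{\left(E,q \right)} = 4 + q \left(\frac{7}{3} + \frac{E^{2}}{3}\right)$ ($p{\left(E,q \right)} = \left(\frac{7}{3} + \frac{E^{2}}{3}\right) q + 4 = q \left(\frac{7}{3} + \frac{E^{2}}{3}\right) + 4 = 4 + q \left(\frac{7}{3} + \frac{E^{2}}{3}\right)$)
$- 11 p{\left(1,m \right)} + 111 = - 11 \left(4 + \frac{1}{3} \left(-4\right) \left(7 + 1^{2}\right)\right) + 111 = - 11 \left(4 + \frac{1}{3} \left(-4\right) \left(7 + 1\right)\right) + 111 = - 11 \left(4 + \frac{1}{3} \left(-4\right) 8\right) + 111 = - 11 \left(4 - \frac{32}{3}\right) + 111 = \left(-11\right) \left(- \frac{20}{3}\right) + 111 = \frac{220}{3} + 111 = \frac{553}{3}$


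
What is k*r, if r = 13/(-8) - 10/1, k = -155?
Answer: 14415/8 ≈ 1801.9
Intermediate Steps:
r = -93/8 (r = 13*(-⅛) - 10*1 = -13/8 - 10 = -93/8 ≈ -11.625)
k*r = -155*(-93/8) = 14415/8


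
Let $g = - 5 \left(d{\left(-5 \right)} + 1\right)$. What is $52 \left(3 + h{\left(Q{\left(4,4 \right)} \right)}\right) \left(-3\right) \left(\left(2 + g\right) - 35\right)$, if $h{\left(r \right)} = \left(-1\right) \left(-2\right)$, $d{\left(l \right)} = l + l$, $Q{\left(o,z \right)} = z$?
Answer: $-9360$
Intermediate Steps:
$d{\left(l \right)} = 2 l$
$g = 45$ ($g = - 5 \left(2 \left(-5\right) + 1\right) = - 5 \left(-10 + 1\right) = \left(-5\right) \left(-9\right) = 45$)
$h{\left(r \right)} = 2$
$52 \left(3 + h{\left(Q{\left(4,4 \right)} \right)}\right) \left(-3\right) \left(\left(2 + g\right) - 35\right) = 52 \left(3 + 2\right) \left(-3\right) \left(\left(2 + 45\right) - 35\right) = 52 \cdot 5 \left(-3\right) \left(47 - 35\right) = 52 \left(-15\right) 12 = \left(-780\right) 12 = -9360$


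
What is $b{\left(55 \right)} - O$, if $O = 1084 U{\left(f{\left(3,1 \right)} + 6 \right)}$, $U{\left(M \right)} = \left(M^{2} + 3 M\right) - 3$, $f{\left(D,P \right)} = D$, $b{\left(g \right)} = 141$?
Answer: $-113679$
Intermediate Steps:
$U{\left(M \right)} = -3 + M^{2} + 3 M$
$O = 113820$ ($O = 1084 \left(-3 + \left(3 + 6\right)^{2} + 3 \left(3 + 6\right)\right) = 1084 \left(-3 + 9^{2} + 3 \cdot 9\right) = 1084 \left(-3 + 81 + 27\right) = 1084 \cdot 105 = 113820$)
$b{\left(55 \right)} - O = 141 - 113820 = -113679$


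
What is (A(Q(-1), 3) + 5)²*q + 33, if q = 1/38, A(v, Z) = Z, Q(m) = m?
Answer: 659/19 ≈ 34.684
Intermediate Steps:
q = 1/38 ≈ 0.026316
(A(Q(-1), 3) + 5)²*q + 33 = (3 + 5)²*(1/38) + 33 = 8²*(1/38) + 33 = 64*(1/38) + 33 = 32/19 + 33 = 659/19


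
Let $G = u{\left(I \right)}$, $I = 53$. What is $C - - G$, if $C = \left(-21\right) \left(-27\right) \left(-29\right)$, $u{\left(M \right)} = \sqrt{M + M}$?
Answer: $-16443 + \sqrt{106} \approx -16433.0$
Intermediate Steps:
$u{\left(M \right)} = \sqrt{2} \sqrt{M}$ ($u{\left(M \right)} = \sqrt{2 M} = \sqrt{2} \sqrt{M}$)
$G = \sqrt{106}$ ($G = \sqrt{2} \sqrt{53} = \sqrt{106} \approx 10.296$)
$C = -16443$ ($C = 567 \left(-29\right) = -16443$)
$C - - G = -16443 - - \sqrt{106} = -16443 + \sqrt{106}$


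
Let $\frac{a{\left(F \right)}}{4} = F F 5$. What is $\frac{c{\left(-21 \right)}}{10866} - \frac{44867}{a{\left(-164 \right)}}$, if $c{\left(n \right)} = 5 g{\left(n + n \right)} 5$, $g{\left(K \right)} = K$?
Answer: $- \frac{175390137}{974173120} \approx -0.18004$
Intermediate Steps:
$a{\left(F \right)} = 20 F^{2}$ ($a{\left(F \right)} = 4 F F 5 = 4 F^{2} \cdot 5 = 4 \cdot 5 F^{2} = 20 F^{2}$)
$c{\left(n \right)} = 50 n$ ($c{\left(n \right)} = 5 \left(n + n\right) 5 = 5 \cdot 2 n 5 = 10 n 5 = 50 n$)
$\frac{c{\left(-21 \right)}}{10866} - \frac{44867}{a{\left(-164 \right)}} = \frac{50 \left(-21\right)}{10866} - \frac{44867}{20 \left(-164\right)^{2}} = \left(-1050\right) \frac{1}{10866} - \frac{44867}{20 \cdot 26896} = - \frac{175}{1811} - \frac{44867}{537920} = - \frac{175390137}{974173120}$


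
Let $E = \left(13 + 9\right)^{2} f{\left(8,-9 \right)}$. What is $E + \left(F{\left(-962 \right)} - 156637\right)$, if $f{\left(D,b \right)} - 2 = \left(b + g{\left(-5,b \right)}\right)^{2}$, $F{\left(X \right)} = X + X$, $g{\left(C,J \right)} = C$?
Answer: $-62729$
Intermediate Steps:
$F{\left(X \right)} = 2 X$
$f{\left(D,b \right)} = 2 + \left(-5 + b\right)^{2}$ ($f{\left(D,b \right)} = 2 + \left(b - 5\right)^{2} = 2 + \left(-5 + b\right)^{2}$)
$E = 95832$ ($E = \left(13 + 9\right)^{2} \left(2 + \left(-5 - 9\right)^{2}\right) = 22^{2} \left(2 + \left(-14\right)^{2}\right) = 484 \left(2 + 196\right) = 484 \cdot 198 = 95832$)
$E + \left(F{\left(-962 \right)} - 156637\right) = 95832 + \left(2 \left(-962\right) - 156637\right) = 95832 - 158561 = -62729$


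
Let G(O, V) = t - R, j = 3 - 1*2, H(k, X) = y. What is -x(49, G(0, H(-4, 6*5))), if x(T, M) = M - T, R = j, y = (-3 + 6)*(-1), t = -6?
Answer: 56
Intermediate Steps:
y = -3 (y = 3*(-1) = -3)
H(k, X) = -3
j = 1 (j = 3 - 2 = 1)
R = 1
G(O, V) = -7 (G(O, V) = -6 - 1*1 = -6 - 1 = -7)
-x(49, G(0, H(-4, 6*5))) = -(-7 - 1*49) = -(-7 - 49) = -1*(-56) = 56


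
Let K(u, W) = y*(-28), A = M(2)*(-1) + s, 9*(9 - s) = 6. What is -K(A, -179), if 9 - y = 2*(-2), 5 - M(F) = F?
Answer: 364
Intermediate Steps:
s = 25/3 (s = 9 - ⅑*6 = 9 - ⅔ = 25/3 ≈ 8.3333)
M(F) = 5 - F
y = 13 (y = 9 - 2*(-2) = 9 - 1*(-4) = 9 + 4 = 13)
A = 16/3 (A = (5 - 1*2)*(-1) + 25/3 = (5 - 2)*(-1) + 25/3 = 3*(-1) + 25/3 = -3 + 25/3 = 16/3 ≈ 5.3333)
K(u, W) = -364 (K(u, W) = 13*(-28) = -364)
-K(A, -179) = -1*(-364) = 364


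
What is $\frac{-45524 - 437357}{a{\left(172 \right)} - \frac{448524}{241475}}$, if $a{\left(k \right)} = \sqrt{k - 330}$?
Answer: $\frac{26149776609042450}{4707090763663} + \frac{28156875915975625 i \sqrt{158}}{9414181527326} \approx 5555.4 + 37595.0 i$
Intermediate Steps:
$a{\left(k \right)} = \sqrt{-330 + k}$
$\frac{-45524 - 437357}{a{\left(172 \right)} - \frac{448524}{241475}} = \frac{-45524 - 437357}{\sqrt{-330 + 172} - \frac{448524}{241475}} = - \frac{482881}{\sqrt{-158} - \frac{448524}{241475}} = - \frac{482881}{i \sqrt{158} - \frac{448524}{241475}} = - \frac{482881}{- \frac{448524}{241475} + i \sqrt{158}}$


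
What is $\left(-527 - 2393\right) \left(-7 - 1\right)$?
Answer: $23360$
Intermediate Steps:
$\left(-527 - 2393\right) \left(-7 - 1\right) = \left(-2920\right) \left(-8\right) = 23360$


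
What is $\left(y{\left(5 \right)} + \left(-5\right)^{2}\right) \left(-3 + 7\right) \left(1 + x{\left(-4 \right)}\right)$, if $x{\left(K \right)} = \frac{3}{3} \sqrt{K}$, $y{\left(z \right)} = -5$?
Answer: $80 + 160 i \approx 80.0 + 160.0 i$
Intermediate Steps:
$x{\left(K \right)} = \sqrt{K}$ ($x{\left(K \right)} = 3 \cdot \frac{1}{3} \sqrt{K} = 1 \sqrt{K} = \sqrt{K}$)
$\left(y{\left(5 \right)} + \left(-5\right)^{2}\right) \left(-3 + 7\right) \left(1 + x{\left(-4 \right)}\right) = \left(-5 + \left(-5\right)^{2}\right) \left(-3 + 7\right) \left(1 + \sqrt{-4}\right) = \left(-5 + 25\right) 4 \left(1 + 2 i\right) = 20 \left(4 + 8 i\right) = 80 + 160 i$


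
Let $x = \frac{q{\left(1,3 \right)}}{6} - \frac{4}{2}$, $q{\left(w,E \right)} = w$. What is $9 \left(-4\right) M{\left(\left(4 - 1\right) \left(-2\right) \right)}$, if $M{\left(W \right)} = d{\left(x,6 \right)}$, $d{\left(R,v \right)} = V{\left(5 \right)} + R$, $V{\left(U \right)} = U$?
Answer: $-114$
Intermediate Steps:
$x = - \frac{11}{6}$ ($x = 1 \cdot \frac{1}{6} - \frac{4}{2} = 1 \cdot \frac{1}{6} - 2 = \frac{1}{6} - 2 = - \frac{11}{6} \approx -1.8333$)
$d{\left(R,v \right)} = 5 + R$
$M{\left(W \right)} = \frac{19}{6}$ ($M{\left(W \right)} = 5 - \frac{11}{6} = \frac{19}{6}$)
$9 \left(-4\right) M{\left(\left(4 - 1\right) \left(-2\right) \right)} = 9 \left(-4\right) \frac{19}{6} = \left(-36\right) \frac{19}{6} = -114$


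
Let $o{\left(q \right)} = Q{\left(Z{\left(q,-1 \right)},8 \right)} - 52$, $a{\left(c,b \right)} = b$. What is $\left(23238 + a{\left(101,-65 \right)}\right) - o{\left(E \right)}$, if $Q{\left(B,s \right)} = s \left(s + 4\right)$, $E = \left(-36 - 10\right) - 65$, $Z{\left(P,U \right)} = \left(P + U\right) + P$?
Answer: $23129$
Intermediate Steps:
$Z{\left(P,U \right)} = U + 2 P$
$E = -111$ ($E = -46 - 65 = -111$)
$Q{\left(B,s \right)} = s \left(4 + s\right)$
$o{\left(q \right)} = 44$ ($o{\left(q \right)} = 8 \left(4 + 8\right) - 52 = 8 \cdot 12 - 52 = 96 - 52 = 44$)
$\left(23238 + a{\left(101,-65 \right)}\right) - o{\left(E \right)} = \left(23238 - 65\right) - 44 = 23173 - 44 = 23129$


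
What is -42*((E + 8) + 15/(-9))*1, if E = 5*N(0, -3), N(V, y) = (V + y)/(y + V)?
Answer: -476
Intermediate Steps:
N(V, y) = 1 (N(V, y) = (V + y)/(V + y) = 1)
E = 5 (E = 5*1 = 5)
-42*((E + 8) + 15/(-9))*1 = -42*((5 + 8) + 15/(-9))*1 = -42*(13 + 15*(-⅑))*1 = -42*(13 - 5/3)*1 = -42*34/3*1 = -476*1 = -476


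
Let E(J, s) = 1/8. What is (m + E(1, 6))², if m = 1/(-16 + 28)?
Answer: 25/576 ≈ 0.043403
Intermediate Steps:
E(J, s) = ⅛
m = 1/12 ≈ 0.083333
(m + E(1, 6))² = (1/12 + ⅛)² = (5/24)² = 25/576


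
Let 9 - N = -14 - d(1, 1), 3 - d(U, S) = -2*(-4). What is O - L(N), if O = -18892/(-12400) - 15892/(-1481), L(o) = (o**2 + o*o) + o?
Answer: -3001412637/4591100 ≈ -653.75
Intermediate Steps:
d(U, S) = -5 (d(U, S) = 3 - (-2)*(-4) = 3 - 1*8 = 3 - 8 = -5)
N = 18 (N = 9 - (-14 - 1*(-5)) = 9 - (-14 + 5) = 9 - 1*(-9) = 9 + 9 = 18)
L(o) = o + 2*o**2 (L(o) = (o**2 + o**2) + o = 2*o**2 + o = o + 2*o**2)
O = 56259963/4591100 (O = -18892*(-1/12400) - 15892*(-1/1481) = 4723/3100 + 15892/1481 = 56259963/4591100 ≈ 12.254)
O - L(N) = 56259963/4591100 - 18*(1 + 2*18) = 56259963/4591100 - 18*(1 + 36) = 56259963/4591100 - 18*37 = 56259963/4591100 - 1*666 = 56259963/4591100 - 666 = -3001412637/4591100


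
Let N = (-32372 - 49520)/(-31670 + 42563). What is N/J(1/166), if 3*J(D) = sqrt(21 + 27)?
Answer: -20473*sqrt(3)/10893 ≈ -3.2553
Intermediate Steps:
J(D) = 4*sqrt(3)/3 (J(D) = sqrt(21 + 27)/3 = sqrt(48)/3 = (4*sqrt(3))/3 = 4*sqrt(3)/3)
N = -81892/10893 ≈ -7.5179
N/J(1/166) = -81892*sqrt(3)/4/10893 = -20473*sqrt(3)/10893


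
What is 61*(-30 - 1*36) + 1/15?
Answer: -60389/15 ≈ -4025.9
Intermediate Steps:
61*(-30 - 1*36) + 1/15 = 61*(-30 - 36) + 1/15 = 61*(-66) + 1/15 = -4026 + 1/15 = -60389/15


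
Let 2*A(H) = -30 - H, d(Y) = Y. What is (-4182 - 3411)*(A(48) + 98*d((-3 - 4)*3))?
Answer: 15922521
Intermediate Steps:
A(H) = -15 - H/2 (A(H) = (-30 - H)/2 = -15 - H/2)
(-4182 - 3411)*(A(48) + 98*d((-3 - 4)*3)) = (-4182 - 3411)*((-15 - ½*48) + 98*((-3 - 4)*3)) = -7593*((-15 - 24) + 98*(-7*3)) = -7593*(-39 + 98*(-21)) = -7593*(-39 - 2058) = -7593*(-2097) = 15922521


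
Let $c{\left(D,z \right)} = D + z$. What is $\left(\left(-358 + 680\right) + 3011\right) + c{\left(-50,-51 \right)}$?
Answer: $3232$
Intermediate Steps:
$\left(\left(-358 + 680\right) + 3011\right) + c{\left(-50,-51 \right)} = \left(\left(-358 + 680\right) + 3011\right) - 101 = \left(322 + 3011\right) - 101 = 3333 - 101 = 3232$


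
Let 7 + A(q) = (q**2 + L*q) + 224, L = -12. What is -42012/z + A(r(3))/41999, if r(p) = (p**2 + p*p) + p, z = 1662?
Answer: -293964536/11633723 ≈ -25.268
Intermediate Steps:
r(p) = p + 2*p**2 (r(p) = (p**2 + p**2) + p = 2*p**2 + p = p + 2*p**2)
A(q) = 217 + q**2 - 12*q (A(q) = -7 + ((q**2 - 12*q) + 224) = -7 + (224 + q**2 - 12*q) = 217 + q**2 - 12*q)
-42012/z + A(r(3))/41999 = -42012/1662 + (217 + (3*(1 + 2*3))**2 - 36*(1 + 2*3))/41999 = -42012*1/1662 + (217 + (3*(1 + 6))**2 - 36*(1 + 6))*(1/41999) = -7002/277 + (217 + (3*7)**2 - 36*7)*(1/41999) = -7002/277 + (217 + 21**2 - 12*21)*(1/41999) = -7002/277 + (217 + 441 - 252)*(1/41999) = -7002/277 + 406*(1/41999) = -7002/277 + 406/41999 = -293964536/11633723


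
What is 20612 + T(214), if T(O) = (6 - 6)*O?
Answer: 20612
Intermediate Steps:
T(O) = 0 (T(O) = 0*O = 0)
20612 + T(214) = 20612 + 0 = 20612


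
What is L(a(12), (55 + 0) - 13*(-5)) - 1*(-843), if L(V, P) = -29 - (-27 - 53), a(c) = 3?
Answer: 894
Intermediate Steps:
L(V, P) = 51 (L(V, P) = -29 - 1*(-80) = -29 + 80 = 51)
L(a(12), (55 + 0) - 13*(-5)) - 1*(-843) = 51 - 1*(-843) = 51 + 843 = 894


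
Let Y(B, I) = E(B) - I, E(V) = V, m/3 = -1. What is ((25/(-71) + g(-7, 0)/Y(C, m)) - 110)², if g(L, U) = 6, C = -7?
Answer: 252269689/20164 ≈ 12511.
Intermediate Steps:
m = -3 (m = 3*(-1) = -3)
Y(B, I) = B - I
((25/(-71) + g(-7, 0)/Y(C, m)) - 110)² = ((25/(-71) + 6/(-7 - 1*(-3))) - 110)² = ((25*(-1/71) + 6/(-7 + 3)) - 110)² = ((-25/71 + 6/(-4)) - 110)² = ((-25/71 + 6*(-¼)) - 110)² = ((-25/71 - 3/2) - 110)² = (-263/142 - 110)² = (-15883/142)² = 252269689/20164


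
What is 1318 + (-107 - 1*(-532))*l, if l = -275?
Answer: -115557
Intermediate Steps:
1318 + (-107 - 1*(-532))*l = 1318 + (-107 - 1*(-532))*(-275) = 1318 + (-107 + 532)*(-275) = 1318 + 425*(-275) = 1318 - 116875 = -115557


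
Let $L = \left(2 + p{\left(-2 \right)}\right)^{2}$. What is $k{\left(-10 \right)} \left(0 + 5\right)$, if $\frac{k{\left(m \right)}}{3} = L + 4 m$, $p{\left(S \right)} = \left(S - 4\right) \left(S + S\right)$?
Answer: $9540$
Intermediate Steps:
$p{\left(S \right)} = 2 S \left(-4 + S\right)$ ($p{\left(S \right)} = \left(-4 + S\right) 2 S = 2 S \left(-4 + S\right)$)
$L = 676$ ($L = \left(2 + 2 \left(-2\right) \left(-4 - 2\right)\right)^{2} = \left(2 + 2 \left(-2\right) \left(-6\right)\right)^{2} = \left(2 + 24\right)^{2} = 26^{2} = 676$)
$k{\left(m \right)} = 2028 + 12 m$ ($k{\left(m \right)} = 3 \left(676 + 4 m\right) = 2028 + 12 m$)
$k{\left(-10 \right)} \left(0 + 5\right) = \left(2028 + 12 \left(-10\right)\right) \left(0 + 5\right) = \left(2028 - 120\right) 5 = 1908 \cdot 5 = 9540$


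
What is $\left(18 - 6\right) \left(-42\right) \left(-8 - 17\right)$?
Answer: $12600$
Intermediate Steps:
$\left(18 - 6\right) \left(-42\right) \left(-8 - 17\right) = 12 \left(-42\right) \left(-25\right) = \left(-504\right) \left(-25\right) = 12600$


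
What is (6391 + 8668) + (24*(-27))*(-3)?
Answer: 17003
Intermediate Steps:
(6391 + 8668) + (24*(-27))*(-3) = 15059 - 648*(-3) = 15059 + 1944 = 17003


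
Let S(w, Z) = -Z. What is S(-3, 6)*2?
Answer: -12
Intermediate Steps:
S(-3, 6)*2 = -1*6*2 = -6*2 = -12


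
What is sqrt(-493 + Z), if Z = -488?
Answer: 3*I*sqrt(109) ≈ 31.321*I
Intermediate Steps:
sqrt(-493 + Z) = sqrt(-493 - 488) = sqrt(-981) = 3*I*sqrt(109)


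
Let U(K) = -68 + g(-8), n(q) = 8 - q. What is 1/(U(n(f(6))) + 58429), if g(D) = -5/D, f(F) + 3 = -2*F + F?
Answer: 8/466893 ≈ 1.7135e-5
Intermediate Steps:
f(F) = -3 - F (f(F) = -3 + (-2*F + F) = -3 - F)
U(K) = -539/8 (U(K) = -68 - 5/(-8) = -68 - 5*(-⅛) = -68 + 5/8 = -539/8)
1/(U(n(f(6))) + 58429) = 1/(-539/8 + 58429) = 1/(466893/8) = 8/466893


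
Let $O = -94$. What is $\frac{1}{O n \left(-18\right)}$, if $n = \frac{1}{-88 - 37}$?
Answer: $- \frac{125}{1692} \approx -0.073877$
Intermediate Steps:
$n = - \frac{1}{125}$ ($n = \frac{1}{-125} = - \frac{1}{125} \approx -0.008$)
$\frac{1}{O n \left(-18\right)} = \frac{1}{\left(-94\right) \left(- \frac{1}{125}\right) \left(-18\right)} = \frac{1}{\frac{94}{125} \left(-18\right)} = \frac{1}{- \frac{1692}{125}} = - \frac{125}{1692}$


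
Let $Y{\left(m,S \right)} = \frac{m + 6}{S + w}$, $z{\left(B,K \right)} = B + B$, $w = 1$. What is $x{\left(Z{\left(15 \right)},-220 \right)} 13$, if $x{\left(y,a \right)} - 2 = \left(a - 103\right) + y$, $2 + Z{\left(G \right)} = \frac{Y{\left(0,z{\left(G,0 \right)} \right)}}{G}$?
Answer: $- \frac{650819}{155} \approx -4198.8$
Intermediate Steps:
$z{\left(B,K \right)} = 2 B$
$Y{\left(m,S \right)} = \frac{6 + m}{1 + S}$ ($Y{\left(m,S \right)} = \frac{m + 6}{S + 1} = \frac{6 + m}{1 + S}$)
$Z{\left(G \right)} = -2 + \frac{6}{G \left(1 + 2 G\right)}$ ($Z{\left(G \right)} = -2 + \frac{\frac{1}{1 + 2 G} \left(6 + 0\right)}{G} = -2 + \frac{\frac{1}{1 + 2 G} 6}{G} = -2 + \frac{6 \frac{1}{1 + 2 G}}{G} = -2 + \frac{6}{G \left(1 + 2 G\right)}$)
$x{\left(y,a \right)} = -101 + a + y$ ($x{\left(y,a \right)} = 2 + \left(\left(a - 103\right) + y\right) = 2 + \left(\left(-103 + a\right) + y\right) = 2 + \left(-103 + a + y\right) = -101 + a + y$)
$x{\left(Z{\left(15 \right)},-220 \right)} 13 = \left(-101 - 220 + \frac{2 \left(3 - 15 \left(1 + 2 \cdot 15\right)\right)}{15 \left(1 + 2 \cdot 15\right)}\right) 13 = \left(-101 - 220 + 2 \cdot \frac{1}{15} \frac{1}{1 + 30} \left(3 - 15 \left(1 + 30\right)\right)\right) 13 = \left(-101 - 220 + 2 \cdot \frac{1}{15} \cdot \frac{1}{31} \left(3 - 15 \cdot 31\right)\right) 13 = \left(-101 - 220 + 2 \cdot \frac{1}{15} \cdot \frac{1}{31} \left(3 - 465\right)\right) 13 = \left(-101 - 220 + 2 \cdot \frac{1}{15} \cdot \frac{1}{31} \left(-462\right)\right) 13 = \left(-101 - 220 - \frac{308}{155}\right) 13 = \left(- \frac{50063}{155}\right) 13 = - \frac{650819}{155}$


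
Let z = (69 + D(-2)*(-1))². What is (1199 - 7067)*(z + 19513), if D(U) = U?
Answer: -144082872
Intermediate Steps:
z = 5041 (z = (69 - 2*(-1))² = (69 + 2)² = 71² = 5041)
(1199 - 7067)*(z + 19513) = (1199 - 7067)*(5041 + 19513) = -5868*24554 = -144082872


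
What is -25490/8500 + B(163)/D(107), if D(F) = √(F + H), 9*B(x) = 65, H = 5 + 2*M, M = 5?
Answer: -2549/850 + 65*√122/1098 ≈ -2.3450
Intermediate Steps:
H = 15 (H = 5 + 2*5 = 5 + 10 = 15)
B(x) = 65/9 (B(x) = (⅑)*65 = 65/9)
D(F) = √(15 + F) (D(F) = √(F + 15) = √(15 + F))
-25490/8500 + B(163)/D(107) = -25490/8500 + 65/(9*(√(15 + 107))) = -25490*1/8500 + 65/(9*(√122)) = -2549/850 + 65*(√122/122)/9 = -2549/850 + 65*√122/1098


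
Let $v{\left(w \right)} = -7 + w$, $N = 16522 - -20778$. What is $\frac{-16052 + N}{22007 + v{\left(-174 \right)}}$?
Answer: $\frac{10624}{10913} \approx 0.97352$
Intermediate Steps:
$N = 37300$ ($N = 16522 + 20778 = 37300$)
$\frac{-16052 + N}{22007 + v{\left(-174 \right)}} = \frac{-16052 + 37300}{22007 - 181} = \frac{21248}{22007 - 181} = \frac{21248}{21826} = 21248 \cdot \frac{1}{21826} = \frac{10624}{10913}$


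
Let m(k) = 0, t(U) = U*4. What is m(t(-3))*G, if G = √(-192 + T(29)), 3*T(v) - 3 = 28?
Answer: 0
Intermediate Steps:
t(U) = 4*U
T(v) = 31/3 (T(v) = 1 + (⅓)*28 = 1 + 28/3 = 31/3)
G = I*√1635/3 (G = √(-192 + 31/3) = √(-545/3) = I*√1635/3 ≈ 13.478*I)
m(t(-3))*G = 0*(I*√1635/3) = 0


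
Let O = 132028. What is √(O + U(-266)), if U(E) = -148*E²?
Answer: 2*I*√2584965 ≈ 3215.6*I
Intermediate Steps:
√(O + U(-266)) = √(132028 - 148*(-266)²) = √(132028 - 148*70756) = √(132028 - 10471888) = √(-10339860) = 2*I*√2584965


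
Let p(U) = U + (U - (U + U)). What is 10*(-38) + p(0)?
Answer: -380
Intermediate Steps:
p(U) = 0 (p(U) = U + (U - 2*U) = U - U = 0)
10*(-38) + p(0) = 10*(-38) + 0 = -380 + 0 = -380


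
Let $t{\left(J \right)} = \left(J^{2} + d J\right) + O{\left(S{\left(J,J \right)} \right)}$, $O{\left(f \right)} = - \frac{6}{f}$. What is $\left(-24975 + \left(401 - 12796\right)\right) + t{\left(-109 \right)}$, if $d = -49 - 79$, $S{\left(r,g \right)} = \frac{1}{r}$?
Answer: $-10883$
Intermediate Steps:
$d = -128$ ($d = -49 - 79 = -128$)
$t{\left(J \right)} = J^{2} - 134 J$ ($t{\left(J \right)} = \left(J^{2} - 128 J\right) - \frac{6}{\frac{1}{J}} = \left(J^{2} - 128 J\right) - 6 J = J^{2} - 134 J$)
$\left(-24975 + \left(401 - 12796\right)\right) + t{\left(-109 \right)} = \left(-24975 + \left(401 - 12796\right)\right) - 109 \left(-134 - 109\right) = \left(-24975 + \left(401 - 12796\right)\right) - -26487 = \left(-24975 - 12395\right) + 26487 = -37370 + 26487 = -10883$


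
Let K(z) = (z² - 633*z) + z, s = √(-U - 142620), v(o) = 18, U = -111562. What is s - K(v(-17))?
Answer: 11052 + I*√31058 ≈ 11052.0 + 176.23*I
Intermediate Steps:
s = I*√31058 (s = √(-1*(-111562) - 142620) = √(111562 - 142620) = √(-31058) = I*√31058 ≈ 176.23*I)
K(z) = z² - 632*z
s - K(v(-17)) = I*√31058 - 18*(-632 + 18) = I*√31058 - 18*(-614) = I*√31058 - 1*(-11052) = I*√31058 + 11052 = 11052 + I*√31058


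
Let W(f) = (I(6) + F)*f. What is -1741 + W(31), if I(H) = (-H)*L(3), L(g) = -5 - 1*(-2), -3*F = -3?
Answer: -1152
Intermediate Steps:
F = 1 (F = -⅓*(-3) = 1)
L(g) = -3 (L(g) = -5 + 2 = -3)
I(H) = 3*H (I(H) = -H*(-3) = 3*H)
W(f) = 19*f (W(f) = (3*6 + 1)*f = (18 + 1)*f = 19*f)
-1741 + W(31) = -1741 + 19*31 = -1741 + 589 = -1152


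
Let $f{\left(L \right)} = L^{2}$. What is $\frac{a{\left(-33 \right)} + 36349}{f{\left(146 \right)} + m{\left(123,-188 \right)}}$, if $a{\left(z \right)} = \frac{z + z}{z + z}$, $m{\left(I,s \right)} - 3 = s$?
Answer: $\frac{36350}{21131} \approx 1.7202$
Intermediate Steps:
$m{\left(I,s \right)} = 3 + s$
$a{\left(z \right)} = 1$ ($a{\left(z \right)} = \frac{2 z}{2 z} = 2 z \frac{1}{2 z} = 1$)
$\frac{a{\left(-33 \right)} + 36349}{f{\left(146 \right)} + m{\left(123,-188 \right)}} = \frac{1 + 36349}{146^{2} + \left(3 - 188\right)} = \frac{36350}{21316 - 185} = \frac{36350}{21131}$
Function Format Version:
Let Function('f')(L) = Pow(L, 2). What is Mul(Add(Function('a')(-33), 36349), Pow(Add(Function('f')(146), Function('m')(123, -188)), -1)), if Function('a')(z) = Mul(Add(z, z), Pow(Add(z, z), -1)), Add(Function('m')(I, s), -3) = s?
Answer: Rational(36350, 21131) ≈ 1.7202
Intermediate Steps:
Function('m')(I, s) = Add(3, s)
Function('a')(z) = 1 (Function('a')(z) = Mul(Mul(2, z), Pow(Mul(2, z), -1)) = Mul(Mul(2, z), Mul(Rational(1, 2), Pow(z, -1))) = 1)
Mul(Add(Function('a')(-33), 36349), Pow(Add(Function('f')(146), Function('m')(123, -188)), -1)) = Mul(Add(1, 36349), Pow(Add(Pow(146, 2), Add(3, -188)), -1)) = Mul(36350, Pow(Add(21316, -185), -1)) = Mul(36350, Pow(21131, -1)) = Mul(36350, Rational(1, 21131)) = Rational(36350, 21131)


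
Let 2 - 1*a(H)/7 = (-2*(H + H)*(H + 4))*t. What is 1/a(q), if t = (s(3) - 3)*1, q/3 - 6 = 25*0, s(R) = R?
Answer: 1/14 ≈ 0.071429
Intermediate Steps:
q = 18 (q = 18 + 3*(25*0) = 18 + 3*0 = 18 + 0 = 18)
t = 0 (t = (3 - 3)*1 = 0*1 = 0)
a(H) = 14 (a(H) = 14 - 7*(-2*(H + H)*(H + 4))*0 = 14 - 7*(-2*2*H*(4 + H))*0 = 14 - 7*(-4*H*(4 + H))*0 = 14 - 7*0 = 14 + 0 = 14)
1/a(q) = 1/14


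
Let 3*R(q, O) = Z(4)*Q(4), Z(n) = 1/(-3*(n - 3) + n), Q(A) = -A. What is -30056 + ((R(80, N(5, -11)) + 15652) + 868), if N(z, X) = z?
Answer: -40612/3 ≈ -13537.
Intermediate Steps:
Z(n) = 1/(9 - 2*n) (Z(n) = 1/(-3*(-3 + n) + n) = 1/((9 - 3*n) + n) = 1/(9 - 2*n))
R(q, O) = -4/3 (R(q, O) = ((-1/(-9 + 2*4))*(-1*4))/3 = (-1/(-9 + 8)*(-4))/3 = (-1/(-1)*(-4))/3 = (-1*(-1)*(-4))/3 = (1*(-4))/3 = (⅓)*(-4) = -4/3)
-30056 + ((R(80, N(5, -11)) + 15652) + 868) = -30056 + ((-4/3 + 15652) + 868) = -30056 + (46952/3 + 868) = -30056 + 49556/3 = -40612/3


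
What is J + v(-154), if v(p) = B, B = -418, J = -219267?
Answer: -219685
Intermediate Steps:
v(p) = -418
J + v(-154) = -219267 - 418 = -219685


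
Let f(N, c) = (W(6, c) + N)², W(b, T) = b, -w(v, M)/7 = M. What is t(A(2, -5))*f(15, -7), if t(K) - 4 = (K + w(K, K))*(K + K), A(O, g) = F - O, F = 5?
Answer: -45864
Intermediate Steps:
w(v, M) = -7*M
A(O, g) = 5 - O
f(N, c) = (6 + N)²
t(K) = 4 - 12*K² (t(K) = 4 + (K - 7*K)*(K + K) = 4 + (-6*K)*(2*K) = 4 - 12*K²)
t(A(2, -5))*f(15, -7) = (4 - 12*(5 - 1*2)²)*(6 + 15)² = (4 - 12*(5 - 2)²)*21² = (4 - 12*3²)*441 = (4 - 12*9)*441 = (4 - 108)*441 = -104*441 = -45864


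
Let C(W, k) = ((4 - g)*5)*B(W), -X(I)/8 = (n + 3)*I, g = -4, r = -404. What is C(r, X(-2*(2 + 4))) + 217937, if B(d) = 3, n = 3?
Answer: 218057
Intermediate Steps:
X(I) = -48*I (X(I) = -8*(3 + 3)*I = -48*I)
C(W, k) = 120 (C(W, k) = ((4 - 1*(-4))*5)*3 = ((4 + 4)*5)*3 = (8*5)*3 = 40*3 = 120)
C(r, X(-2*(2 + 4))) + 217937 = 120 + 217937 = 218057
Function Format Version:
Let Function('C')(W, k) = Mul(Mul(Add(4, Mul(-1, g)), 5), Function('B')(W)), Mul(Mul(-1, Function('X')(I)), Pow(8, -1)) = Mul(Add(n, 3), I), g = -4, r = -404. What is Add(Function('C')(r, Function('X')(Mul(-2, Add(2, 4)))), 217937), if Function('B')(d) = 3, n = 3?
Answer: 218057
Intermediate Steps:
Function('X')(I) = Mul(-48, I) (Function('X')(I) = Mul(-8, Mul(Add(3, 3), I)) = Mul(-8, Mul(6, I)) = Mul(-48, I))
Function('C')(W, k) = 120 (Function('C')(W, k) = Mul(Mul(Add(4, Mul(-1, -4)), 5), 3) = Mul(Mul(Add(4, 4), 5), 3) = Mul(Mul(8, 5), 3) = Mul(40, 3) = 120)
Add(Function('C')(r, Function('X')(Mul(-2, Add(2, 4)))), 217937) = Add(120, 217937) = 218057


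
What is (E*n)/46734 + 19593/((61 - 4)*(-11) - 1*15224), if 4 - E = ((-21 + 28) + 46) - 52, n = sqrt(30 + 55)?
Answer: -19593/15851 + sqrt(85)/15578 ≈ -1.2355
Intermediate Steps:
n = sqrt(85) ≈ 9.2195
E = 3 (E = 4 - (((-21 + 28) + 46) - 52) = 4 - ((7 + 46) - 52) = 4 - (53 - 52) = 4 - 1*1 = 4 - 1 = 3)
(E*n)/46734 + 19593/((61 - 4)*(-11) - 1*15224) = (3*sqrt(85))/46734 + 19593/((61 - 4)*(-11) - 1*15224) = (3*sqrt(85))*(1/46734) + 19593/(57*(-11) - 15224) = sqrt(85)/15578 + 19593/(-627 - 15224) = sqrt(85)/15578 + 19593/(-15851) = sqrt(85)/15578 + 19593*(-1/15851) = sqrt(85)/15578 - 19593/15851 = -19593/15851 + sqrt(85)/15578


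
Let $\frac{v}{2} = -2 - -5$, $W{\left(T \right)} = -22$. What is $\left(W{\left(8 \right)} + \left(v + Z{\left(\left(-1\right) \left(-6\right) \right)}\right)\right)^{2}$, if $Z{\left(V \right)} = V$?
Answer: $100$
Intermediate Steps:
$v = 6$ ($v = 2 \left(-2 - -5\right) = 2 \left(-2 + 5\right) = 2 \cdot 3 = 6$)
$\left(W{\left(8 \right)} + \left(v + Z{\left(\left(-1\right) \left(-6\right) \right)}\right)\right)^{2} = \left(-22 + \left(6 - -6\right)\right)^{2} = \left(-22 + \left(6 + 6\right)\right)^{2} = \left(-22 + 12\right)^{2} = \left(-10\right)^{2} = 100$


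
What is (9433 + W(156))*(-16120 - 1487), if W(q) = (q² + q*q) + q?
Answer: -1025801427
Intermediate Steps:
W(q) = q + 2*q² (W(q) = (q² + q²) + q = 2*q² + q = q + 2*q²)
(9433 + W(156))*(-16120 - 1487) = (9433 + 156*(1 + 2*156))*(-16120 - 1487) = (9433 + 156*(1 + 312))*(-17607) = (9433 + 156*313)*(-17607) = (9433 + 48828)*(-17607) = 58261*(-17607) = -1025801427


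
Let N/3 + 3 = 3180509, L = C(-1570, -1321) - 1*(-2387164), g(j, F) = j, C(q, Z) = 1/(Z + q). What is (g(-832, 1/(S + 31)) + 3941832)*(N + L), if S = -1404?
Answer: 19415516469143000/413 ≈ 4.7011e+13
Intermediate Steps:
L = 6901291123/2891 (L = 1/(-1321 - 1570) - 1*(-2387164) = 1/(-2891) + 2387164 = -1/2891 + 2387164 = 6901291123/2891 ≈ 2.3872e+6)
N = 9541518 (N = -9 + 3*3180509 = -9 + 9541527 = 9541518)
(g(-832, 1/(S + 31)) + 3941832)*(N + L) = (-832 + 3941832)*(9541518 + 6901291123/2891) = 3941000*(34485819661/2891) = 19415516469143000/413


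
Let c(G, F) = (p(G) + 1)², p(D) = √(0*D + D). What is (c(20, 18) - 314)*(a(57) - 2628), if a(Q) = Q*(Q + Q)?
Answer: -1133910 + 15480*√5 ≈ -1.0993e+6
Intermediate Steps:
p(D) = √D (p(D) = √(0 + D) = √D)
a(Q) = 2*Q² (a(Q) = Q*(2*Q) = 2*Q²)
c(G, F) = (1 + √G)² (c(G, F) = (√G + 1)² = (1 + √G)²)
(c(20, 18) - 314)*(a(57) - 2628) = ((1 + √20)² - 314)*(2*57² - 2628) = ((1 + 2*√5)² - 314)*(2*3249 - 2628) = (-314 + (1 + 2*√5)²)*(6498 - 2628) = (-314 + (1 + 2*√5)²)*3870 = -1215180 + 3870*(1 + 2*√5)²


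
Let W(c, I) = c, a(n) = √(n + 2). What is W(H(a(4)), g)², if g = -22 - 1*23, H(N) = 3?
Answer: 9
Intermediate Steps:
a(n) = √(2 + n)
g = -45 (g = -22 - 23 = -45)
W(H(a(4)), g)² = 3² = 9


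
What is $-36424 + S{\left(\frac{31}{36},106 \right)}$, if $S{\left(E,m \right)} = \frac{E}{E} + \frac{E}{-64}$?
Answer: $- \frac{83918623}{2304} \approx -36423.0$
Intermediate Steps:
$S{\left(E,m \right)} = 1 - \frac{E}{64}$ ($S{\left(E,m \right)} = 1 + E \left(- \frac{1}{64}\right) = 1 - \frac{E}{64}$)
$-36424 + S{\left(\frac{31}{36},106 \right)} = -36424 + \left(1 - \frac{31 \cdot \frac{1}{36}}{64}\right) = -36424 + \left(1 - \frac{31}{2304}\right) = -36424 + \frac{2273}{2304} = - \frac{83918623}{2304}$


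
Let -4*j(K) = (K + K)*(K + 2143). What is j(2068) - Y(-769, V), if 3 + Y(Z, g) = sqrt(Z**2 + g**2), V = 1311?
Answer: -4354171 - sqrt(2310082) ≈ -4.3557e+6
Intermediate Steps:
j(K) = -K*(2143 + K)/2 (j(K) = -(K + K)*(K + 2143)/4 = -2*K*(2143 + K)/4 = -K*(2143 + K)/2)
Y(Z, g) = -3 + sqrt(Z**2 + g**2)
j(2068) - Y(-769, V) = -1/2*2068*(2143 + 2068) - (-3 + sqrt((-769)**2 + 1311**2)) = -1/2*2068*4211 - (-3 + sqrt(591361 + 1718721)) = -4354174 - (-3 + sqrt(2310082)) = -4354174 + (3 - sqrt(2310082)) = -4354171 - sqrt(2310082)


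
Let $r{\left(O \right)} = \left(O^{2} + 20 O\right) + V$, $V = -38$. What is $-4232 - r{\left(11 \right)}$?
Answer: $-4535$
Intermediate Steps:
$r{\left(O \right)} = -38 + O^{2} + 20 O$ ($r{\left(O \right)} = \left(O^{2} + 20 O\right) - 38 = -38 + O^{2} + 20 O$)
$-4232 - r{\left(11 \right)} = -4232 - \left(-38 + 11^{2} + 20 \cdot 11\right) = -4232 - \left(-38 + 121 + 220\right) = -4232 - 303 = -4535$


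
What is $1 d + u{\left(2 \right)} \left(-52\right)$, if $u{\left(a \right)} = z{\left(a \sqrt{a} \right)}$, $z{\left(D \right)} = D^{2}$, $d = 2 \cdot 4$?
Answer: $-408$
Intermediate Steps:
$d = 8$
$u{\left(a \right)} = a^{3}$ ($u{\left(a \right)} = \left(a \sqrt{a}\right)^{2} = \left(a^{\frac{3}{2}}\right)^{2} = a^{3}$)
$1 d + u{\left(2 \right)} \left(-52\right) = 1 \cdot 8 + 2^{3} \left(-52\right) = 8 + 8 \left(-52\right) = 8 - 416 = -408$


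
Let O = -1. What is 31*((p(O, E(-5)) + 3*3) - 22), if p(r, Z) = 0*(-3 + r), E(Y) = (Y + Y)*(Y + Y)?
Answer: -403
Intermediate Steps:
E(Y) = 4*Y² (E(Y) = (2*Y)*(2*Y) = 4*Y²)
p(r, Z) = 0
31*((p(O, E(-5)) + 3*3) - 22) = 31*((0 + 3*3) - 22) = 31*((0 + 9) - 22) = 31*(9 - 22) = 31*(-13) = -403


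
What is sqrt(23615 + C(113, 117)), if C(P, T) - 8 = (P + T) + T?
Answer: sqrt(23970) ≈ 154.82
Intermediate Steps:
C(P, T) = 8 + P + 2*T (C(P, T) = 8 + ((P + T) + T) = 8 + (P + 2*T) = 8 + P + 2*T)
sqrt(23615 + C(113, 117)) = sqrt(23615 + (8 + 113 + 2*117)) = sqrt(23615 + (8 + 113 + 234)) = sqrt(23615 + 355) = sqrt(23970)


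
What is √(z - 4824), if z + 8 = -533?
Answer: I*√5365 ≈ 73.246*I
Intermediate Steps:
z = -541 (z = -8 - 533 = -541)
√(z - 4824) = √(-541 - 4824) = √(-5365) = I*√5365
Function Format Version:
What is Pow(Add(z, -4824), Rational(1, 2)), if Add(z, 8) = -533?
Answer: Mul(I, Pow(5365, Rational(1, 2))) ≈ Mul(73.246, I)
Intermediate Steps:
z = -541 (z = Add(-8, -533) = -541)
Pow(Add(z, -4824), Rational(1, 2)) = Pow(Add(-541, -4824), Rational(1, 2)) = Pow(-5365, Rational(1, 2)) = Mul(I, Pow(5365, Rational(1, 2)))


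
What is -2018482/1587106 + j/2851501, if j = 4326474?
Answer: 555434701381/2262817173053 ≈ 0.24546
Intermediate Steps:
-2018482/1587106 + j/2851501 = -2018482/1587106 + 4326474/2851501 = -2018482*1/1587106 + 4326474*(1/2851501) = -1009241/793553 + 4326474/2851501 = 555434701381/2262817173053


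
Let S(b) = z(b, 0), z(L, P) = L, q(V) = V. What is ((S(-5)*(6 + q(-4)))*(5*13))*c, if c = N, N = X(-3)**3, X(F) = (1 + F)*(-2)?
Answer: -41600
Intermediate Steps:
S(b) = b
X(F) = -2 - 2*F
N = 64 (N = (-2 - 2*(-3))**3 = (-2 + 6)**3 = 4**3 = 64)
c = 64
((S(-5)*(6 + q(-4)))*(5*13))*c = ((-5*(6 - 4))*(5*13))*64 = (-5*2*65)*64 = -10*65*64 = -650*64 = -41600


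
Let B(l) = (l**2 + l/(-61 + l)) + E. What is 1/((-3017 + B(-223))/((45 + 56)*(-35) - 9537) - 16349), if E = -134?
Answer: -3712448/60708040727 ≈ -6.1153e-5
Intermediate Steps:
B(l) = -134 + l**2 + l/(-61 + l) (B(l) = (l**2 + l/(-61 + l)) - 134 = -134 + l**2 + l/(-61 + l))
1/((-3017 + B(-223))/((45 + 56)*(-35) - 9537) - 16349) = 1/((-3017 + (8174 + (-223)**3 - 133*(-223) - 61*(-223)**2)/(-61 - 223))/((45 + 56)*(-35) - 9537) - 16349) = 1/((-3017 + (8174 - 11089567 + 29659 - 61*49729)/(-284))/(101*(-35) - 9537) - 16349) = 1/((-3017 - (8174 - 11089567 + 29659 - 3033469)/284)/(-3535 - 9537) - 16349) = 1/((-3017 - 1/284*(-14085203))/(-13072) - 16349) = 1/((-3017 + 14085203/284)*(-1/13072) - 16349) = 1/((13228375/284)*(-1/13072) - 16349) = 1/(-13228375/3712448 - 16349) = 1/(-60708040727/3712448) = -3712448/60708040727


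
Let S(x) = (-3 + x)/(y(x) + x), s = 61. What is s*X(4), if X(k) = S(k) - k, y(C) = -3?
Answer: -183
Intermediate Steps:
S(x) = 1 (S(x) = (-3 + x)/(-3 + x) = 1)
X(k) = 1 - k
s*X(4) = 61*(1 - 1*4) = 61*(1 - 4) = 61*(-3) = -183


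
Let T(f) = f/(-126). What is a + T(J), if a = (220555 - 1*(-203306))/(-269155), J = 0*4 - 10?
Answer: -25357468/16956765 ≈ -1.4954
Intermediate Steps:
J = -10 (J = 0 - 10 = -10)
T(f) = -f/126 (T(f) = f*(-1/126) = -f/126)
a = -423861/269155 (a = (220555 + 203306)*(-1/269155) = 423861*(-1/269155) = -423861/269155 ≈ -1.5748)
a + T(J) = -423861/269155 - 1/126*(-10) = -423861/269155 + 5/63 = -25357468/16956765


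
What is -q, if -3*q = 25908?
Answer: 8636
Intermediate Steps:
q = -8636 (q = -⅓*25908 = -8636)
-q = -1*(-8636) = 8636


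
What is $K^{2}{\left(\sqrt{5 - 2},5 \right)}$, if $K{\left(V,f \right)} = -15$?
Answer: $225$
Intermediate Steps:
$K^{2}{\left(\sqrt{5 - 2},5 \right)} = \left(-15\right)^{2} = 225$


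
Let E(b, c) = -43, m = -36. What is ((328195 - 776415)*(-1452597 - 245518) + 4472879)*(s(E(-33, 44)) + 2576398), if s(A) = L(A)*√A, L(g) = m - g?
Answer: 1960983028553219242 + 5327935047253*I*√43 ≈ 1.961e+18 + 3.4938e+13*I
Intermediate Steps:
L(g) = -36 - g
s(A) = √A*(-36 - A) (s(A) = (-36 - A)*√A = √A*(-36 - A))
((328195 - 776415)*(-1452597 - 245518) + 4472879)*(s(E(-33, 44)) + 2576398) = ((328195 - 776415)*(-1452597 - 245518) + 4472879)*(√(-43)*(-36 - 1*(-43)) + 2576398) = (-448220*(-1698115) + 4472879)*((I*√43)*(-36 + 43) + 2576398) = (761129105300 + 4472879)*((I*√43)*7 + 2576398) = 761133578179*(7*I*√43 + 2576398) = 761133578179*(2576398 + 7*I*√43) = 1960983028553219242 + 5327935047253*I*√43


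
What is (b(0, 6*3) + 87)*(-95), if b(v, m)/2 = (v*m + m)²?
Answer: -69825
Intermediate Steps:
b(v, m) = 2*(m + m*v)² (b(v, m) = 2*(v*m + m)² = 2*(m*v + m)² = 2*(m + m*v)²)
(b(0, 6*3) + 87)*(-95) = (2*(6*3)²*(1 + 0)² + 87)*(-95) = (2*18²*1² + 87)*(-95) = (2*324*1 + 87)*(-95) = (648 + 87)*(-95) = 735*(-95) = -69825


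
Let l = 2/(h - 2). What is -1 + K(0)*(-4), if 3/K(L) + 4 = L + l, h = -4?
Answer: 23/13 ≈ 1.7692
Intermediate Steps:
l = -1/3 (l = 2/(-4 - 2) = 2/(-6) = -1/6*2 = -1/3 ≈ -0.33333)
K(L) = 3/(-13/3 + L) (K(L) = 3/(-4 + (L - 1/3)) = 3/(-4 + (-1/3 + L)) = 3/(-13/3 + L))
-1 + K(0)*(-4) = -1 + (9/(-13 + 3*0))*(-4) = -1 + (9/(-13 + 0))*(-4) = -1 + (9/(-13))*(-4) = -1 + (9*(-1/13))*(-4) = -1 - 9/13*(-4) = -1 + 36/13 = 23/13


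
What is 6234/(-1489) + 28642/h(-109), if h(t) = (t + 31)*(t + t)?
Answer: -31677499/12659478 ≈ -2.5023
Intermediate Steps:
h(t) = 2*t*(31 + t) (h(t) = (31 + t)*(2*t) = 2*t*(31 + t))
6234/(-1489) + 28642/h(-109) = 6234/(-1489) + 28642/((2*(-109)*(31 - 109))) = 6234*(-1/1489) + 28642/((2*(-109)*(-78))) = -6234/1489 + 28642/17004 = -6234/1489 + 28642*(1/17004) = -6234/1489 + 14321/8502 = -31677499/12659478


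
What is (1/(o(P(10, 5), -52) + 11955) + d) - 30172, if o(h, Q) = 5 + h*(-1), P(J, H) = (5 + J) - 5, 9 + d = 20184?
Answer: -119464149/11950 ≈ -9997.0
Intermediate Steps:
d = 20175 (d = -9 + 20184 = 20175)
P(J, H) = J
o(h, Q) = 5 - h
(1/(o(P(10, 5), -52) + 11955) + d) - 30172 = (1/((5 - 1*10) + 11955) + 20175) - 30172 = (1/((5 - 10) + 11955) + 20175) - 30172 = (1/(-5 + 11955) + 20175) - 30172 = (1/11950 + 20175) - 30172 = 241091251/11950 - 30172 = -119464149/11950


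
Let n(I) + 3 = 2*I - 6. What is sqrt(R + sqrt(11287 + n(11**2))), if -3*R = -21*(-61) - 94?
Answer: sqrt(-3561 + 432*sqrt(5))/3 ≈ 16.98*I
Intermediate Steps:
R = -1187/3 (R = -(-21*(-61) - 94)/3 = -(1281 - 94)/3 = -1/3*1187 = -1187/3 ≈ -395.67)
n(I) = -9 + 2*I (n(I) = -3 + (2*I - 6) = -3 + (-6 + 2*I) = -9 + 2*I)
sqrt(R + sqrt(11287 + n(11**2))) = sqrt(-1187/3 + sqrt(11287 + (-9 + 2*11**2))) = sqrt(-1187/3 + sqrt(11287 + (-9 + 2*121))) = sqrt(-1187/3 + sqrt(11287 + (-9 + 242))) = sqrt(-1187/3 + sqrt(11287 + 233)) = sqrt(-1187/3 + sqrt(11520)) = sqrt(-1187/3 + 48*sqrt(5))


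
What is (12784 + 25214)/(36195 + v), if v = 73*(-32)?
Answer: 37998/33859 ≈ 1.1222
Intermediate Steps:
v = -2336
(12784 + 25214)/(36195 + v) = (12784 + 25214)/(36195 - 2336) = 37998/33859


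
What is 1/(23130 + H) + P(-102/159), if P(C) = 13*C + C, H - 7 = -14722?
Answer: -4005487/445995 ≈ -8.9810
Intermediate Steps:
H = -14715 (H = 7 - 14722 = -14715)
P(C) = 14*C
1/(23130 + H) + P(-102/159) = 1/(23130 - 14715) + 14*(-102/159) = 1/8415 + 14*(-102*1/159) = 1/8415 + 14*(-34/53) = 1/8415 - 476/53 = -4005487/445995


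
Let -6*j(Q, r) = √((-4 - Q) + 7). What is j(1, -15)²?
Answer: 1/18 ≈ 0.055556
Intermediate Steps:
j(Q, r) = -√(3 - Q)/6 (j(Q, r) = -√((-4 - Q) + 7)/6 = -√(3 - Q)/6)
j(1, -15)² = (-√(3 - 1*1)/6)² = (-√(3 - 1)/6)² = (-√2/6)² = 1/18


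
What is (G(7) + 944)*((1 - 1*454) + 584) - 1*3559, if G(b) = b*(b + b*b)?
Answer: 171457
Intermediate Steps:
G(b) = b*(b + b**2)
(G(7) + 944)*((1 - 1*454) + 584) - 1*3559 = (7**2*(1 + 7) + 944)*((1 - 1*454) + 584) - 1*3559 = (49*8 + 944)*((1 - 454) + 584) - 3559 = (392 + 944)*(-453 + 584) - 3559 = 1336*131 - 3559 = 175016 - 3559 = 171457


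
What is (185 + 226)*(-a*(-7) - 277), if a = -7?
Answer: -133986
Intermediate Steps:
(185 + 226)*(-a*(-7) - 277) = (185 + 226)*(-1*(-7)*(-7) - 277) = 411*(7*(-7) - 277) = 411*(-49 - 277) = 411*(-326) = -133986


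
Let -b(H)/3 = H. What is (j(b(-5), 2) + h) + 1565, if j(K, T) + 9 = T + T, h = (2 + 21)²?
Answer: 2089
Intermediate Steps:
h = 529 (h = 23² = 529)
b(H) = -3*H
j(K, T) = -9 + 2*T (j(K, T) = -9 + (T + T) = -9 + 2*T)
(j(b(-5), 2) + h) + 1565 = ((-9 + 2*2) + 529) + 1565 = ((-9 + 4) + 529) + 1565 = (-5 + 529) + 1565 = 524 + 1565 = 2089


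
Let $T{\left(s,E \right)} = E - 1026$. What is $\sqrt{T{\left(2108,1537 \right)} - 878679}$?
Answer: $2 i \sqrt{219542} \approx 937.11 i$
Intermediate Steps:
$T{\left(s,E \right)} = -1026 + E$
$\sqrt{T{\left(2108,1537 \right)} - 878679} = \sqrt{\left(-1026 + 1537\right) - 878679} = \sqrt{511 - 878679} = \sqrt{-878168} = 2 i \sqrt{219542}$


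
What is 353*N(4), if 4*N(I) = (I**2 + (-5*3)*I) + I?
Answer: -3530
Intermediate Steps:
N(I) = -7*I/2 + I**2/4 (N(I) = ((I**2 + (-5*3)*I) + I)/4 = ((I**2 - 15*I) + I)/4 = (I**2 - 14*I)/4 = -7*I/2 + I**2/4)
353*N(4) = 353*((1/4)*4*(-14 + 4)) = 353*((1/4)*4*(-10)) = 353*(-10) = -3530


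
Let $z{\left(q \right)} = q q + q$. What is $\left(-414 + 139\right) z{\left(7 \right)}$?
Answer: $-15400$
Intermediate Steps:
$z{\left(q \right)} = q + q^{2}$ ($z{\left(q \right)} = q^{2} + q = q + q^{2}$)
$\left(-414 + 139\right) z{\left(7 \right)} = \left(-414 + 139\right) 7 \left(1 + 7\right) = - 275 \cdot 7 \cdot 8 = \left(-275\right) 56 = -15400$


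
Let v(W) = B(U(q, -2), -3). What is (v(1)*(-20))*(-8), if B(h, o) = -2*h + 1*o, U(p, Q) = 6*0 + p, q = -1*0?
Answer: -480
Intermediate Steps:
q = 0
U(p, Q) = p (U(p, Q) = 0 + p = p)
B(h, o) = o - 2*h (B(h, o) = -2*h + o = o - 2*h)
v(W) = -3 (v(W) = -3 - 2*0 = -3 + 0 = -3)
(v(1)*(-20))*(-8) = -3*(-20)*(-8) = 60*(-8) = -480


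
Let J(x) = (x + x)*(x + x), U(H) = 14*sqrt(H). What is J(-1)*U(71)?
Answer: 56*sqrt(71) ≈ 471.86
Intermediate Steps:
J(x) = 4*x**2 (J(x) = (2*x)*(2*x) = 4*x**2)
J(-1)*U(71) = (4*(-1)**2)*(14*sqrt(71)) = (4*1)*(14*sqrt(71)) = 4*(14*sqrt(71)) = 56*sqrt(71)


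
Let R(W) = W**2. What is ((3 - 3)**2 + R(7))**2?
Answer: 2401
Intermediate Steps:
((3 - 3)**2 + R(7))**2 = ((3 - 3)**2 + 7**2)**2 = (0**2 + 49)**2 = (0 + 49)**2 = 49**2 = 2401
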